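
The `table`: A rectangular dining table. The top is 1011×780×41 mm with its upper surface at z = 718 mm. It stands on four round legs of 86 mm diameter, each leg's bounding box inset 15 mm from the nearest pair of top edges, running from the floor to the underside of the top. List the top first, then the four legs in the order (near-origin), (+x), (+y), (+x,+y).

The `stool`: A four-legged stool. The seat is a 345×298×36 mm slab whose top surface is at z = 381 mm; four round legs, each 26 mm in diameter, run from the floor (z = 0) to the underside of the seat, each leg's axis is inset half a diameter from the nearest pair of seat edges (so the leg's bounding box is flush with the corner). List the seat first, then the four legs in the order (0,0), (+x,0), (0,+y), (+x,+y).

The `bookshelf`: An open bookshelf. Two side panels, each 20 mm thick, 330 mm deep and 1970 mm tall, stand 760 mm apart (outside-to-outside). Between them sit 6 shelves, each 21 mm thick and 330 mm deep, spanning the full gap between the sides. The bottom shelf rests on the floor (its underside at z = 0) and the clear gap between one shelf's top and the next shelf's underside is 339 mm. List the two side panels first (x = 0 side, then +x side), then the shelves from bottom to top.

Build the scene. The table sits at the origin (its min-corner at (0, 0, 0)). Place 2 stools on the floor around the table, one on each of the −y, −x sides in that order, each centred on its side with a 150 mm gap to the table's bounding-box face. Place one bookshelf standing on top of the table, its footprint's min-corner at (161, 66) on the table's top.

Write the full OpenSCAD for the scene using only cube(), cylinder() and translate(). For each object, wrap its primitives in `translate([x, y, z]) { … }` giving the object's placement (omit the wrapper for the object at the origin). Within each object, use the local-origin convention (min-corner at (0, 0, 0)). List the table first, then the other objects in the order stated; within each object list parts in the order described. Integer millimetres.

translate([0, 0, 677]) cube([1011, 780, 41]);
translate([58, 58, 0]) cylinder(h = 677, r = 43);
translate([953, 58, 0]) cylinder(h = 677, r = 43);
translate([58, 722, 0]) cylinder(h = 677, r = 43);
translate([953, 722, 0]) cylinder(h = 677, r = 43);
translate([333, -448, 0]) {
  translate([0, 0, 345]) cube([345, 298, 36]);
  translate([13, 13, 0]) cylinder(h = 345, r = 13);
  translate([332, 13, 0]) cylinder(h = 345, r = 13);
  translate([13, 285, 0]) cylinder(h = 345, r = 13);
  translate([332, 285, 0]) cylinder(h = 345, r = 13);
}
translate([-495, 241, 0]) {
  translate([0, 0, 345]) cube([345, 298, 36]);
  translate([13, 13, 0]) cylinder(h = 345, r = 13);
  translate([332, 13, 0]) cylinder(h = 345, r = 13);
  translate([13, 285, 0]) cylinder(h = 345, r = 13);
  translate([332, 285, 0]) cylinder(h = 345, r = 13);
}
translate([161, 66, 718]) {
  cube([20, 330, 1970]);
  translate([740, 0, 0]) cube([20, 330, 1970]);
  translate([20, 0, 0]) cube([720, 330, 21]);
  translate([20, 0, 360]) cube([720, 330, 21]);
  translate([20, 0, 720]) cube([720, 330, 21]);
  translate([20, 0, 1080]) cube([720, 330, 21]);
  translate([20, 0, 1440]) cube([720, 330, 21]);
  translate([20, 0, 1800]) cube([720, 330, 21]);
}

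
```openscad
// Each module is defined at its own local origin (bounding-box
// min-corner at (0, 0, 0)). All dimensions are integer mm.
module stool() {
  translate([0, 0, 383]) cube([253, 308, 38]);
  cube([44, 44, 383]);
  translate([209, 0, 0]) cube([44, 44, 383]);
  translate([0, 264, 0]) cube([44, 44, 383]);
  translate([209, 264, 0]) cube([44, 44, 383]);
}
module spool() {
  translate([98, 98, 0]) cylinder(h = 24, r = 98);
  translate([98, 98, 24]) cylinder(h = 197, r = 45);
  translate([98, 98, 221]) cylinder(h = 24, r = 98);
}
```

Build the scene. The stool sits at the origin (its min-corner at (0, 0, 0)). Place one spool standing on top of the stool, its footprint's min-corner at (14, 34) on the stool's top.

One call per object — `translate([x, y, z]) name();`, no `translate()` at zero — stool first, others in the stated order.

stool();
translate([14, 34, 421]) spool();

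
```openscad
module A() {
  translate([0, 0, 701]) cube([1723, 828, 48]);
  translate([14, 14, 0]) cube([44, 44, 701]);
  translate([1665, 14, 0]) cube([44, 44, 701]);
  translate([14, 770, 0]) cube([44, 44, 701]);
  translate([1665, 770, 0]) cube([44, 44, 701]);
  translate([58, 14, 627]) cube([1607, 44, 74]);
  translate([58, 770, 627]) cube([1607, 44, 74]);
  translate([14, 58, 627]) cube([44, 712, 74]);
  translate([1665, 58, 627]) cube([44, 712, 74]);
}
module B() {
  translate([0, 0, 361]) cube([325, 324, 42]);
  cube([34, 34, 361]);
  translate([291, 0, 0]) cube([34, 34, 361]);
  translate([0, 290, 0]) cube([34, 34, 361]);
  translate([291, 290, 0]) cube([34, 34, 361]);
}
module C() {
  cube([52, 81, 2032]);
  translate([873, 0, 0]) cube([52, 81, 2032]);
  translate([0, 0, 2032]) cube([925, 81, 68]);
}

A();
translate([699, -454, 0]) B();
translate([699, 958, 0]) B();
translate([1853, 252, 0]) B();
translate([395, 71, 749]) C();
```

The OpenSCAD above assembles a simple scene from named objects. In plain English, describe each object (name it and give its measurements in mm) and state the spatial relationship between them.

A is a table with a 1723×828 mm rectangular top, 48 mm thick, top surface at z = 749 mm, supported by four 44×44 mm square legs, each inset 14 mm from the nearest pair of top edges, running from the floor. Four apron rails, 44 mm thick and 74 mm tall, run between adjacent legs with their top edges flush with the underside of the top and their outer faces flush with the legs' outer faces.

B is a simple wooden stool: a rectangular seat 325 mm (x) by 324 mm (y), 42 mm thick, top face at z = 403 mm, on four square legs, each 34×34 mm in cross-section. The legs rest on z = 0, each flush with a corner of the seat.

C is a rectangular door frame: two vertical jambs of 52×81 mm section, 2032 mm tall, with a clear opening 821 mm wide between their inner faces. A header 68 mm tall and 81 mm deep lies on top of the jambs and spans the full outside width.

Three stools sit around the table at the −y, +y, +x sides. The door frame is on top of the table.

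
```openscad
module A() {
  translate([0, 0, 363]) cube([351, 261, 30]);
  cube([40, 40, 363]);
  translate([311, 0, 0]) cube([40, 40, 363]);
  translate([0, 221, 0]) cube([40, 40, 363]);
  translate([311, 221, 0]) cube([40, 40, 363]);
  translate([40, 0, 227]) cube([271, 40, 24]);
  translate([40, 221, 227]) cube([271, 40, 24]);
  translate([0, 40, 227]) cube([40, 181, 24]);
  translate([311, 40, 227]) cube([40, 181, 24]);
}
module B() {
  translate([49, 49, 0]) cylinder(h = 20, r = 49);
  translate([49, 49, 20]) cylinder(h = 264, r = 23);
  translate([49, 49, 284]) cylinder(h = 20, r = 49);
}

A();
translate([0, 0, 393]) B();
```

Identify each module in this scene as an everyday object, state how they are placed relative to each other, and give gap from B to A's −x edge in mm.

A is a stool. B is a spool. The spool is on top of the stool. The gap from the spool to the stool's −x edge is 0 mm.

The spool's min-x is at 0; the stool's min-x is 0; gap = 0 mm.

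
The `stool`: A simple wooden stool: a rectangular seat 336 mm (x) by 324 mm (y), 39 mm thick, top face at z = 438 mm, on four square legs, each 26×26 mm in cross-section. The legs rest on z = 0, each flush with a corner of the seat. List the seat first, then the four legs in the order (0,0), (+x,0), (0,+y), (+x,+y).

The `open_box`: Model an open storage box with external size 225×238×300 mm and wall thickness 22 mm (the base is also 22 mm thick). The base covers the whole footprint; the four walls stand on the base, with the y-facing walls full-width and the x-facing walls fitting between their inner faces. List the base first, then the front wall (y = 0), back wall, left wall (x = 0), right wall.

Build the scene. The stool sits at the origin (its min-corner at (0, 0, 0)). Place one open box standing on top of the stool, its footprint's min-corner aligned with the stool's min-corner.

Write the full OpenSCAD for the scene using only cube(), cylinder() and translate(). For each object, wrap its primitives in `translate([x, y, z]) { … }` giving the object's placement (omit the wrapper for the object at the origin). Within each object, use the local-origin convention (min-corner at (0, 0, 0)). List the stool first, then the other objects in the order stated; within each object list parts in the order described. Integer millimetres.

translate([0, 0, 399]) cube([336, 324, 39]);
cube([26, 26, 399]);
translate([310, 0, 0]) cube([26, 26, 399]);
translate([0, 298, 0]) cube([26, 26, 399]);
translate([310, 298, 0]) cube([26, 26, 399]);
translate([0, 0, 438]) {
  cube([225, 238, 22]);
  translate([0, 0, 22]) cube([225, 22, 278]);
  translate([0, 216, 22]) cube([225, 22, 278]);
  translate([0, 22, 22]) cube([22, 194, 278]);
  translate([203, 22, 22]) cube([22, 194, 278]);
}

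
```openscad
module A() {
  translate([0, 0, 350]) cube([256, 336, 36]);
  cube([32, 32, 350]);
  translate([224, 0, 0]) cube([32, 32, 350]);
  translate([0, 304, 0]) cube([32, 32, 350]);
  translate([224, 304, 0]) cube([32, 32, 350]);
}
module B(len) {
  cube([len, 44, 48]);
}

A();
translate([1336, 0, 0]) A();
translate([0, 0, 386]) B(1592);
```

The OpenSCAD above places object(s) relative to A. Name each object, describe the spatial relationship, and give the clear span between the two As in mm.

Second stool starts at x = 1336; first ends at x = 256; clear span = 1336 − 256 = 1080 mm.

A is a stool. B is a beam. A beam spans the tops of two stools. The clear span between the two stools is 1080 mm.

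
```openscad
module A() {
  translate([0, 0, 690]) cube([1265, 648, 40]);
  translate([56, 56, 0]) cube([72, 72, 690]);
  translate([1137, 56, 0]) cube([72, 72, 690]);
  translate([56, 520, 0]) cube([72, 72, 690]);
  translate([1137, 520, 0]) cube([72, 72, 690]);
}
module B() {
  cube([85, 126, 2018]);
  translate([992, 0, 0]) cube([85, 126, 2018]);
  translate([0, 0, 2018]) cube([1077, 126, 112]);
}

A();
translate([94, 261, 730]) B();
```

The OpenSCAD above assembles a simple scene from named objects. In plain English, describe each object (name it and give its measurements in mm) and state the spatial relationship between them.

A is a table: top 1265 mm (x) × 648 mm (y), 40 mm thick, upper face at z = 730 mm, on four 72×72 mm square legs, each inset 56 mm from the nearest pair of top edges, running from z = 0 to the bottom of the top.

B is a door frame. The clear opening is 907 mm wide and 2018 mm high. Two 85 mm wide jambs, 126 mm deep, stand either side of the opening from the floor to the top of the opening. A 112 mm thick head sits across the top of both jambs, spanning the full outside width of the frame.

The door frame is on top of the table, centred.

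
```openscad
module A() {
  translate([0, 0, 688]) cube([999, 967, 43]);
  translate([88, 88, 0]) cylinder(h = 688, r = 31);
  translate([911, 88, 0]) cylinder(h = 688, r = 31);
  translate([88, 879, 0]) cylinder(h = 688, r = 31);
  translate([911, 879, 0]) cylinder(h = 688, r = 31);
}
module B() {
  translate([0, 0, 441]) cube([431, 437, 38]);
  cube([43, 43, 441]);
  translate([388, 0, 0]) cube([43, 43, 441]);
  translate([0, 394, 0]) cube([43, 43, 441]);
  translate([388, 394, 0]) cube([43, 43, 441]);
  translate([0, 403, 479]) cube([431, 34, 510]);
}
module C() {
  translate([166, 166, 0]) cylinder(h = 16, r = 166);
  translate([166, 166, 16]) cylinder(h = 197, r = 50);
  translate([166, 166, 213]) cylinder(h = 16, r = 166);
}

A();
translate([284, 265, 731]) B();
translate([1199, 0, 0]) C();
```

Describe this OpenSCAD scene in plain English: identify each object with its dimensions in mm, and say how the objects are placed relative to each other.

A is a table with a 999×967 mm rectangular top, 43 mm thick, top surface at z = 731 mm, supported by four round legs of 62 mm diameter, each leg's bounding box inset 57 mm from the nearest pair of top edges, running from the floor.

B is a chair: 431×437 mm seat, 38 mm thick, top at z = 479 mm, on four 43 mm square corner legs flush with the seat edges. A 34 mm thick backrest slab spans the full seat width, extending 510 mm above the seat top, its back face flush with the seat's +y edge.

C is a spool: two coaxial disc flanges of radius 166 mm and thickness 16 mm, joined by a core cylinder of radius 50 mm and height 197 mm. The lower flange rests on z = 0 and the three cylinders share a vertical axis.

The chair is on top of the table, centred. The spool is on the floor beside the table on its +x side.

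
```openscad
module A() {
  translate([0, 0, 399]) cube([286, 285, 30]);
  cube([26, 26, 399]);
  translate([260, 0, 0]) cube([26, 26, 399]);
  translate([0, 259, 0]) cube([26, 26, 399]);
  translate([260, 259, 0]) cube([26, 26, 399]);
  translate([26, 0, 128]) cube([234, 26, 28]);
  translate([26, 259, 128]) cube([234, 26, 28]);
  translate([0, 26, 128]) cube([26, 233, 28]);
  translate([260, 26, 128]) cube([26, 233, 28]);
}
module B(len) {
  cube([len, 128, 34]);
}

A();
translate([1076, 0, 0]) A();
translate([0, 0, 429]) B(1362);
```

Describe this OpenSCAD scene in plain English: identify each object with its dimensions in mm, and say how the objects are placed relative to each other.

A is a simple wooden stool: a rectangular seat 286 mm (x) by 285 mm (y), 30 mm thick, top face at z = 429 mm, on four square legs, each 26×26 mm in cross-section. The legs rest on z = 0, each flush with a corner of the seat. Four stretchers, 26 mm wide and 28 mm tall, connect adjacent legs with their undersides at z = 128 mm, each running between the inner faces of the legs it joins and aligned with the legs' outer faces on the other axis.

B is a rectangular beam 1362 mm long (x), 128 mm deep (y), 34 mm thick (z).

The beam spans the tops of two stools placed 790 mm apart, resting at z = 429 mm.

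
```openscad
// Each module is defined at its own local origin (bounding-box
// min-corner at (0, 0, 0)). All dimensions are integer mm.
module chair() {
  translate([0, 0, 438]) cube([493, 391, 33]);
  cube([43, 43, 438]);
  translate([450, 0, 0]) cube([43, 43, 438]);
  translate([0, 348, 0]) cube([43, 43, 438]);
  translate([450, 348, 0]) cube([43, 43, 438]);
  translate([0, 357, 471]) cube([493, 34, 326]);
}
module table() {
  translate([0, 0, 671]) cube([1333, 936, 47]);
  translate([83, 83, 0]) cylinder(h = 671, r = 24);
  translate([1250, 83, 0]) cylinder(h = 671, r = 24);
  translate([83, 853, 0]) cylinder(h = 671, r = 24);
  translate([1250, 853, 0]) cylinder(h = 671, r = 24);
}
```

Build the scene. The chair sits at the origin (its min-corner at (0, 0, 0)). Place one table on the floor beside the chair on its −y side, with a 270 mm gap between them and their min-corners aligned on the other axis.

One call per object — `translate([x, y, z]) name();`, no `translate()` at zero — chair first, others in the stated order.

chair();
translate([0, -1206, 0]) table();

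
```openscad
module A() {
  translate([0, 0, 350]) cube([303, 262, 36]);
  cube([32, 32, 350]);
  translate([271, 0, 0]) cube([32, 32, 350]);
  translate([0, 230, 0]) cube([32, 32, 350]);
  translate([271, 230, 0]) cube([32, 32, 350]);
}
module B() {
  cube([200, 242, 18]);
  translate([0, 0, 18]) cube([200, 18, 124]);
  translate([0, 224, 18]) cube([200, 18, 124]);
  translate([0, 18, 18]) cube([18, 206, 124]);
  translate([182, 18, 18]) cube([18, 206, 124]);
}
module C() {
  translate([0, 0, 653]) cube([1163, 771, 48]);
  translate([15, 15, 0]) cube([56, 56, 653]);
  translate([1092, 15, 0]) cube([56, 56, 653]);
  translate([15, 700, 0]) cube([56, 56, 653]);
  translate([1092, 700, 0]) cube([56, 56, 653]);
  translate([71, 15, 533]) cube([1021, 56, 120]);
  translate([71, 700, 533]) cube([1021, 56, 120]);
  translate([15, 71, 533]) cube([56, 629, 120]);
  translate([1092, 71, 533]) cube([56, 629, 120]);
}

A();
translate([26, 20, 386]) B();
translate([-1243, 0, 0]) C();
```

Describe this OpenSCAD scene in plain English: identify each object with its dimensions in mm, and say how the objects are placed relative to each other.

A is a simple wooden stool: a rectangular seat 303 mm (x) by 262 mm (y), 36 mm thick, top face at z = 386 mm, on four square legs, each 32×32 mm in cross-section. The legs rest on z = 0, each flush with a corner of the seat.

B is an open storage box with external size 200×242×142 mm and wall thickness 18 mm (the base is also 18 mm thick). The base covers the whole footprint; the four walls stand on the base, with the y-facing walls full-width and the x-facing walls fitting between their inner faces.

C is a table: top 1163 mm (x) × 771 mm (y), 48 mm thick, upper face at z = 701 mm, on four 56×56 mm square legs, each inset 15 mm from the nearest pair of top edges, running from z = 0 to the bottom of the top. Four apron rails, 56 mm thick and 120 mm tall, run between adjacent legs with their top edges flush with the underside of the top and their outer faces flush with the legs' outer faces.

The open box is on top of the stool. The table is on the floor beside the stool on its −x side.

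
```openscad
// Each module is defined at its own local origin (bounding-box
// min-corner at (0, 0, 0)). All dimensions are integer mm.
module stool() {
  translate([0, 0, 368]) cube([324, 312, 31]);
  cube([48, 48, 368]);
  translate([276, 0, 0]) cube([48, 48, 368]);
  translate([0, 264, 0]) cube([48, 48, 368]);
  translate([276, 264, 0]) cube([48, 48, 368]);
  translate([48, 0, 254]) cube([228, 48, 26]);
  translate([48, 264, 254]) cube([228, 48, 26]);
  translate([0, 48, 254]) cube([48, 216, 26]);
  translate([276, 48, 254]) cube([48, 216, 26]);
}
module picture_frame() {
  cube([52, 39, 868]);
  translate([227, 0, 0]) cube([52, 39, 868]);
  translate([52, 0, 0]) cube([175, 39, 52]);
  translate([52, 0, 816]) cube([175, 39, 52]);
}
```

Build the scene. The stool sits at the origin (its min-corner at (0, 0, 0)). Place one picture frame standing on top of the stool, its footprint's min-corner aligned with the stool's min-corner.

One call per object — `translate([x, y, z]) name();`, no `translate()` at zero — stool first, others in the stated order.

stool();
translate([0, 0, 399]) picture_frame();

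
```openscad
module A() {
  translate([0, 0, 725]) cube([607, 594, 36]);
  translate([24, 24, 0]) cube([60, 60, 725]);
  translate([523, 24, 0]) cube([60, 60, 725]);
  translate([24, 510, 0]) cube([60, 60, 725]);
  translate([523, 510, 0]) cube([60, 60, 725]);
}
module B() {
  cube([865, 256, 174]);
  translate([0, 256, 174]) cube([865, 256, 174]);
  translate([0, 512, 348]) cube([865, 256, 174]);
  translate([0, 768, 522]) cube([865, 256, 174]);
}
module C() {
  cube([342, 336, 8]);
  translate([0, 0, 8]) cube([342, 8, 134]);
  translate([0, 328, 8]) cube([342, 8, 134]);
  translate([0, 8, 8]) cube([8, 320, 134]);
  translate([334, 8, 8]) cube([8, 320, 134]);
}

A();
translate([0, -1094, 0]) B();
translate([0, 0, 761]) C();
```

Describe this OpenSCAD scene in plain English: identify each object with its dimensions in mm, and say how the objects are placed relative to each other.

A is a rectangular dining table. The top is 607×594×36 mm with its upper surface at z = 761 mm. It stands on four 60×60 mm square legs, each inset 24 mm from the nearest pair of top edges, running from the floor to the underside of the top.

B is a straight staircase of 4 solid steps. Each step is 865 mm wide (x), 256 mm deep (y, the going) and 174 mm tall (the rise). The first step rests on the floor; each subsequent step sits one going further in +y and one rise higher in +z, directly behind and above the previous step with no overlap.

C is an open-topped rectangular box: outside dimensions 342×336×142 mm, with a uniform wall and base thickness of 8 mm. The base is a full 342×336 slab on the floor; four walls sit on top of the base. The front and back walls (the −y and +y sides) span the full width; the two side walls fit between them.

The staircase is on the floor beside the table on its −y side. The open box is on top of the table.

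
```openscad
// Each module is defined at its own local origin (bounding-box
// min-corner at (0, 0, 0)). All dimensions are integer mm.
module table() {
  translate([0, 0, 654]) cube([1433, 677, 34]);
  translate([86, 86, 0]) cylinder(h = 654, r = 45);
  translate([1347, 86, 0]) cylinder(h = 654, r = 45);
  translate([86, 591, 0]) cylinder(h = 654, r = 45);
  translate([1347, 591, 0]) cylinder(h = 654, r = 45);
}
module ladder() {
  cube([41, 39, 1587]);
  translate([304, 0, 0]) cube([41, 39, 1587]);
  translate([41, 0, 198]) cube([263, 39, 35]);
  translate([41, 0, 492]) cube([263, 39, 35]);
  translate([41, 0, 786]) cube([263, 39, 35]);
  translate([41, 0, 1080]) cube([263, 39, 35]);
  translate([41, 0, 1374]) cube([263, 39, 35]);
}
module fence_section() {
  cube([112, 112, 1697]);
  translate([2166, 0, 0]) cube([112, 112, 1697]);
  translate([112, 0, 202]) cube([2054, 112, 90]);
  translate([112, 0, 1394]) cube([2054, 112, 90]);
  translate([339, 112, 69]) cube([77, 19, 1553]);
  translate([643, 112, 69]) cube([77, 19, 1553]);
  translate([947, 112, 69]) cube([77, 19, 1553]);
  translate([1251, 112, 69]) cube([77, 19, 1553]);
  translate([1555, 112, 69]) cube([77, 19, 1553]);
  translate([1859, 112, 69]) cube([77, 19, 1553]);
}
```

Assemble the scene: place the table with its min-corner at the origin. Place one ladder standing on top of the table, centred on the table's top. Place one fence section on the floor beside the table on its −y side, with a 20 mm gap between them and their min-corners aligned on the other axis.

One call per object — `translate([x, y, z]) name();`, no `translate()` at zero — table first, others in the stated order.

table();
translate([544, 319, 688]) ladder();
translate([0, -151, 0]) fence_section();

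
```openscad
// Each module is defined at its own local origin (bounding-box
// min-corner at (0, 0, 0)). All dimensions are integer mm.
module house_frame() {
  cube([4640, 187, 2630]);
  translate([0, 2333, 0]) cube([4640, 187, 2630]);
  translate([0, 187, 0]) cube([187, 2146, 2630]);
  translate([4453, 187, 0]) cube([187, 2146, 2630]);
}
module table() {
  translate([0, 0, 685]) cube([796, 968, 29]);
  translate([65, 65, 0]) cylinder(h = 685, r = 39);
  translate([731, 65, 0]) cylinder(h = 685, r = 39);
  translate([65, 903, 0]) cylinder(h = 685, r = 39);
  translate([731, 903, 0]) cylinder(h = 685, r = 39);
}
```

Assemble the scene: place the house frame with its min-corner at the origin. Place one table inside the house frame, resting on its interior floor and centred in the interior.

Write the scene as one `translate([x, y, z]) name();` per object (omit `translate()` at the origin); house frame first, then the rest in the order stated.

house_frame();
translate([1922, 776, 0]) table();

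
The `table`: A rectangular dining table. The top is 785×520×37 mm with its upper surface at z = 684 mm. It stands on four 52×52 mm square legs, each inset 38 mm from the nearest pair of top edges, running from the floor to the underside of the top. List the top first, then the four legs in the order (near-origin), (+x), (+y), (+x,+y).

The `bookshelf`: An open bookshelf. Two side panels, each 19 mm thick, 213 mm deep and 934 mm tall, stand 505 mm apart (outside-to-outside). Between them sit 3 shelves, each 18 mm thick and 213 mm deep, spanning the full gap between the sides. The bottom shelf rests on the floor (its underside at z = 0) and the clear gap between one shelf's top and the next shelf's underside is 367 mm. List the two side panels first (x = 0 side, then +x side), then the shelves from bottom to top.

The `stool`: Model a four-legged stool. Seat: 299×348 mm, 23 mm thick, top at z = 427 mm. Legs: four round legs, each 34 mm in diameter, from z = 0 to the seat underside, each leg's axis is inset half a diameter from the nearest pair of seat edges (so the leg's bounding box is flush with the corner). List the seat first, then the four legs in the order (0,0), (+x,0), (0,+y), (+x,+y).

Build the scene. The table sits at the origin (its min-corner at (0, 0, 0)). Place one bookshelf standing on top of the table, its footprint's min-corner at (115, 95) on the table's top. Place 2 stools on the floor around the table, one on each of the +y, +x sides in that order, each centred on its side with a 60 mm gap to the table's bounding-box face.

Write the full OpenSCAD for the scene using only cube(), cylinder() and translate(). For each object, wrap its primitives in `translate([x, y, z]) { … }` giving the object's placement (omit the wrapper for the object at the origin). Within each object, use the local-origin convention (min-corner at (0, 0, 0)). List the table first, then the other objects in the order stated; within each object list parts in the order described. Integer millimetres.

translate([0, 0, 647]) cube([785, 520, 37]);
translate([38, 38, 0]) cube([52, 52, 647]);
translate([695, 38, 0]) cube([52, 52, 647]);
translate([38, 430, 0]) cube([52, 52, 647]);
translate([695, 430, 0]) cube([52, 52, 647]);
translate([115, 95, 684]) {
  cube([19, 213, 934]);
  translate([486, 0, 0]) cube([19, 213, 934]);
  translate([19, 0, 0]) cube([467, 213, 18]);
  translate([19, 0, 385]) cube([467, 213, 18]);
  translate([19, 0, 770]) cube([467, 213, 18]);
}
translate([243, 580, 0]) {
  translate([0, 0, 404]) cube([299, 348, 23]);
  translate([17, 17, 0]) cylinder(h = 404, r = 17);
  translate([282, 17, 0]) cylinder(h = 404, r = 17);
  translate([17, 331, 0]) cylinder(h = 404, r = 17);
  translate([282, 331, 0]) cylinder(h = 404, r = 17);
}
translate([845, 86, 0]) {
  translate([0, 0, 404]) cube([299, 348, 23]);
  translate([17, 17, 0]) cylinder(h = 404, r = 17);
  translate([282, 17, 0]) cylinder(h = 404, r = 17);
  translate([17, 331, 0]) cylinder(h = 404, r = 17);
  translate([282, 331, 0]) cylinder(h = 404, r = 17);
}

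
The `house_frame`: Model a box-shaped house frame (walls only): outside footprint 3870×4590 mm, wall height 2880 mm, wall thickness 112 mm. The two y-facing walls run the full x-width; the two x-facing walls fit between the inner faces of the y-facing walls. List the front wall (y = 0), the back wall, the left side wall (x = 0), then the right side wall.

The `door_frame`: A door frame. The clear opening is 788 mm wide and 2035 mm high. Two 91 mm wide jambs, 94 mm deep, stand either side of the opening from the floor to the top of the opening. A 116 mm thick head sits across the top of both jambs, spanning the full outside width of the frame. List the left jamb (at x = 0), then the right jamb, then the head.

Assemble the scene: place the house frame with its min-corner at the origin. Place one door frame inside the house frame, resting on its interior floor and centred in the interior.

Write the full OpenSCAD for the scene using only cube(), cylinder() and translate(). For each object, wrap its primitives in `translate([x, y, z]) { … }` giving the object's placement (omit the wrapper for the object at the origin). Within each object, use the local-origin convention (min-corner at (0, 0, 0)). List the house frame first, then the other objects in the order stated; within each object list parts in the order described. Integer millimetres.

cube([3870, 112, 2880]);
translate([0, 4478, 0]) cube([3870, 112, 2880]);
translate([0, 112, 0]) cube([112, 4366, 2880]);
translate([3758, 112, 0]) cube([112, 4366, 2880]);
translate([1450, 2248, 0]) {
  cube([91, 94, 2035]);
  translate([879, 0, 0]) cube([91, 94, 2035]);
  translate([0, 0, 2035]) cube([970, 94, 116]);
}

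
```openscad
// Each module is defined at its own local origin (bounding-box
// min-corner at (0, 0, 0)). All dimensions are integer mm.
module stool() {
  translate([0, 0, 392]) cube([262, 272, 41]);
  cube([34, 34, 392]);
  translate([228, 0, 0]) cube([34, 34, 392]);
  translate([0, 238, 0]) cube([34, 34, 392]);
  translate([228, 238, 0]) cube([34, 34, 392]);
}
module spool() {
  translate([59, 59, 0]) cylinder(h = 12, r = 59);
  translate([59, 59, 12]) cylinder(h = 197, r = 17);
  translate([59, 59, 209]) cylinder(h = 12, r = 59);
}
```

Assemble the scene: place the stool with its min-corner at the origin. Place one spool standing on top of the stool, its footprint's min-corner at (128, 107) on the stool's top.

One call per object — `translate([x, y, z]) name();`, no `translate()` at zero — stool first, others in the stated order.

stool();
translate([128, 107, 433]) spool();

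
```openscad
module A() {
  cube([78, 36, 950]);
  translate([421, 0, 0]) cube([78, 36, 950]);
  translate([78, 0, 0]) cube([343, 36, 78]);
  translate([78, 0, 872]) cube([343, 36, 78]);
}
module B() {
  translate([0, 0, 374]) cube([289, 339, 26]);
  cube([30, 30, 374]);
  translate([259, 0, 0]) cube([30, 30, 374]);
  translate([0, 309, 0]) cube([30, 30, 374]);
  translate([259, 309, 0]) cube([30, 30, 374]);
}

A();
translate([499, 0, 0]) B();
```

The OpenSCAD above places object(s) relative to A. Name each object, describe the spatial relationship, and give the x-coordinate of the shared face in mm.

A is a picture frame. B is a stool. The stool is against the picture frame's +x side, with their −y faces flush. The x-coordinate of the shared face is 499 mm.

The picture frame's +x face and the stool's −x face are both at x = 499 mm.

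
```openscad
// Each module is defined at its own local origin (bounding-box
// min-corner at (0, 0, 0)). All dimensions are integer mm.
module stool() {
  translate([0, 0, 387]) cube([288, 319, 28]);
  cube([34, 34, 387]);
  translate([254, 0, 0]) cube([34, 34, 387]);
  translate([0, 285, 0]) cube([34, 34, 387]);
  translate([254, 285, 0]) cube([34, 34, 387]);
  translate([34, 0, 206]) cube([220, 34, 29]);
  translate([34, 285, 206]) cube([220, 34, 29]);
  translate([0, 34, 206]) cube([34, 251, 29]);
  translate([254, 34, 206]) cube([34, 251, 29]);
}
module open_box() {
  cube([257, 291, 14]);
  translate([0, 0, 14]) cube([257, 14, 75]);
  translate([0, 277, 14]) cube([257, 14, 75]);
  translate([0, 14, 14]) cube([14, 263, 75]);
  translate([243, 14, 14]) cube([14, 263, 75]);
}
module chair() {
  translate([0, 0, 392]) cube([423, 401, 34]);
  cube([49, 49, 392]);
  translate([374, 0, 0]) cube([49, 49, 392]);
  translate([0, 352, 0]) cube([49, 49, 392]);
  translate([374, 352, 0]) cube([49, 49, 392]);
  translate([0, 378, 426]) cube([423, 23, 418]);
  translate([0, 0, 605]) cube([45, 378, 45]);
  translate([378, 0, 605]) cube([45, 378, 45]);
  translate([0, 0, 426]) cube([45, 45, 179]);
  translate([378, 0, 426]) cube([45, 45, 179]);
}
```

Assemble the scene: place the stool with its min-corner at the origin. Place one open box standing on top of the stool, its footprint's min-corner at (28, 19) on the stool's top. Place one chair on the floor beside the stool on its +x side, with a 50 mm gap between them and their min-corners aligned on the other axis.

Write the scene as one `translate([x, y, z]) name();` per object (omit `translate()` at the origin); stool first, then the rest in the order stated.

stool();
translate([28, 19, 415]) open_box();
translate([338, 0, 0]) chair();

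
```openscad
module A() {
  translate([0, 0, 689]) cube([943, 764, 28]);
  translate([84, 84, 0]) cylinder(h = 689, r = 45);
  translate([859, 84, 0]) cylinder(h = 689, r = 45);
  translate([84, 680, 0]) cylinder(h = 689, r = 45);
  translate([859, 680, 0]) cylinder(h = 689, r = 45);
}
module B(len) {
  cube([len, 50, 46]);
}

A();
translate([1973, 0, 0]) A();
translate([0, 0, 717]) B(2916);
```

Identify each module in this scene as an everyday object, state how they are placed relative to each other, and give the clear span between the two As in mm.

A is a table. B is a beam. A beam spans the tops of two tables. The clear span between the two tables is 1030 mm.

Second table starts at x = 1973; first ends at x = 943; clear span = 1973 − 943 = 1030 mm.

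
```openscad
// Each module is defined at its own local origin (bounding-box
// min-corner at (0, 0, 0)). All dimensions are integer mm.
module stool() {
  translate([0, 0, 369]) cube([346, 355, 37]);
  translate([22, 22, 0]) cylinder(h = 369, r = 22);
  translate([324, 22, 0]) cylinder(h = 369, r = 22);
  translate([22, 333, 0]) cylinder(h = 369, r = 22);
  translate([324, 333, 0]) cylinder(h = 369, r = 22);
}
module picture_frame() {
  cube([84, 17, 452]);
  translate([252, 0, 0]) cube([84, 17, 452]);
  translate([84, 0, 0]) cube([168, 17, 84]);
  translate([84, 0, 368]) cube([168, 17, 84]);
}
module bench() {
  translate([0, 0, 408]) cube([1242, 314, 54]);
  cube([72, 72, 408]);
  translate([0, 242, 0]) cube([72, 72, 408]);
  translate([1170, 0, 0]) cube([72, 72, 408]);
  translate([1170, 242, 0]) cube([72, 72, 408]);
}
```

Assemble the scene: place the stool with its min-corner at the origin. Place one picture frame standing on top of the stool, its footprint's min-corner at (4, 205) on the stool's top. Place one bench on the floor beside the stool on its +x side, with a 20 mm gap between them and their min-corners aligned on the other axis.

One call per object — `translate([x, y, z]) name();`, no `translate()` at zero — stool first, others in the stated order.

stool();
translate([4, 205, 406]) picture_frame();
translate([366, 0, 0]) bench();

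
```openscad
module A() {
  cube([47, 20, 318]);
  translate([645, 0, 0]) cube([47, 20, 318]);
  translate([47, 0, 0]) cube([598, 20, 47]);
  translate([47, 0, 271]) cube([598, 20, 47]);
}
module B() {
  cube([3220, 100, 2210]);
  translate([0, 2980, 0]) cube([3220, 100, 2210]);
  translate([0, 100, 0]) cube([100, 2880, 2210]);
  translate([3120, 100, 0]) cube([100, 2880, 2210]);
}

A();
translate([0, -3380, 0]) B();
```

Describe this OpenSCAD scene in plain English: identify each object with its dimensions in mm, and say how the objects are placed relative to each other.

A is a rectangular picture frame lying in the x–z plane (depth along y). The opening is 598 mm wide (x) by 224 mm tall (z), surrounded by a border 47 mm wide on all four sides. The frame is 20 mm deep and is made of two full-height vertical stiles with two horizontal rails fitted between them.

B is a box-shaped house frame (walls only): outside footprint 3220×3080 mm, wall height 2210 mm, wall thickness 100 mm. The two y-facing walls run the full x-width; the two x-facing walls fit between the inner faces of the y-facing walls.

The house frame is on the floor beside the picture frame on its −y side.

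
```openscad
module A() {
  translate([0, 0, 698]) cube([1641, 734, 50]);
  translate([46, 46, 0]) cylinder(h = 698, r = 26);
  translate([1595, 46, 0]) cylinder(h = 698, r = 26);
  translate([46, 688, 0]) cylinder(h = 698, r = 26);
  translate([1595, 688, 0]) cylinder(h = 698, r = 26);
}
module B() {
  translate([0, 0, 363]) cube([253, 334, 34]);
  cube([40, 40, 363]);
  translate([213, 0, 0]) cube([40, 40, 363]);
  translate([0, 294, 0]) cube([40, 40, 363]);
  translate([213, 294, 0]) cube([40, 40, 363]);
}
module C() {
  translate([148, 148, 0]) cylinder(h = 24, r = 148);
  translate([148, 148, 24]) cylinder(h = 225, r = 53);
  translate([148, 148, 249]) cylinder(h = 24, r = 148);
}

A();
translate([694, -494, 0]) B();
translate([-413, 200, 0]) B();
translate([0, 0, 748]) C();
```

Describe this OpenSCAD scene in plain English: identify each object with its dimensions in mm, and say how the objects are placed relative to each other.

A is a table: top 1641 mm (x) × 734 mm (y), 50 mm thick, upper face at z = 748 mm, on four round legs of 52 mm diameter, each leg's bounding box inset 20 mm from the nearest pair of top edges, running from z = 0 to the bottom of the top.

B is a four-legged stool. The seat is 253×334 mm, 34 mm thick, top at z = 397 mm. It stands on four square legs, each 40×40 mm in cross-section, from z = 0 to the seat underside, each flush with a corner of the seat.

C is a spool: two coaxial disc flanges of radius 148 mm and thickness 24 mm, joined by a core cylinder of radius 53 mm and height 225 mm. The lower flange rests on z = 0 and the three cylinders share a vertical axis.

Two stools sit around the table at the −y, −x sides. The spool is on top of the table.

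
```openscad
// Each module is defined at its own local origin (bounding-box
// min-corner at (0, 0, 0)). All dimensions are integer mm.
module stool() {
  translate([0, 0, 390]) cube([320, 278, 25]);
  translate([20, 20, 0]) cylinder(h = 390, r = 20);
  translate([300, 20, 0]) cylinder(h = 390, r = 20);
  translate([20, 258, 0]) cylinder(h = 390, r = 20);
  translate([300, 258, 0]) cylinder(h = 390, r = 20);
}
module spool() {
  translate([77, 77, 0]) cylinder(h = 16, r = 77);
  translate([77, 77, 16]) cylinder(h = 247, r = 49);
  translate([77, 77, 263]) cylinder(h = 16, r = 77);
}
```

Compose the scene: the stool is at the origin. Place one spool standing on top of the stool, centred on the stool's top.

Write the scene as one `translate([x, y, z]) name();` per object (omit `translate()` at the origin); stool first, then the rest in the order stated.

stool();
translate([83, 62, 415]) spool();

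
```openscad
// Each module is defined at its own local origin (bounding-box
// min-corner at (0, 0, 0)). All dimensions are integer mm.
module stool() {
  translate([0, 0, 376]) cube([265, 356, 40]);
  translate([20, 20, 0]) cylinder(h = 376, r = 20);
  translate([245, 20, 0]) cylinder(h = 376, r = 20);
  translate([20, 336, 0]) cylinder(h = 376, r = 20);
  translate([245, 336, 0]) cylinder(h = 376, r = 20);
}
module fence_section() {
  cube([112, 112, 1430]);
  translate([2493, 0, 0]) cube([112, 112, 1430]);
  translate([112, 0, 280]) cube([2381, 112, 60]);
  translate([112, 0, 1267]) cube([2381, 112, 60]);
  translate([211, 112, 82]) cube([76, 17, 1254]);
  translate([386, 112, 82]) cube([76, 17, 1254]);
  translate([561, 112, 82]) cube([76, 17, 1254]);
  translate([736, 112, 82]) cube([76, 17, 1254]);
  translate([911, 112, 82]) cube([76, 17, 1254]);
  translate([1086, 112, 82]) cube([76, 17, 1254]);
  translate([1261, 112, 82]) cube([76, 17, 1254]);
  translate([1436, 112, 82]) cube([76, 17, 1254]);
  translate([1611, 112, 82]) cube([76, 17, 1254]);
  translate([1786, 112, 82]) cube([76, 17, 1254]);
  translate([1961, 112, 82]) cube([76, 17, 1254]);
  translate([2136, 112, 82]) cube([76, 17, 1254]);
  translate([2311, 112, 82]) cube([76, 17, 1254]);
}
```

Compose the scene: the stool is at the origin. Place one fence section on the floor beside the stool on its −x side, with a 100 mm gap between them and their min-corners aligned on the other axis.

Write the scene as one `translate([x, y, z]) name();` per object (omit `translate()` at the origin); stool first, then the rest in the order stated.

stool();
translate([-2705, 0, 0]) fence_section();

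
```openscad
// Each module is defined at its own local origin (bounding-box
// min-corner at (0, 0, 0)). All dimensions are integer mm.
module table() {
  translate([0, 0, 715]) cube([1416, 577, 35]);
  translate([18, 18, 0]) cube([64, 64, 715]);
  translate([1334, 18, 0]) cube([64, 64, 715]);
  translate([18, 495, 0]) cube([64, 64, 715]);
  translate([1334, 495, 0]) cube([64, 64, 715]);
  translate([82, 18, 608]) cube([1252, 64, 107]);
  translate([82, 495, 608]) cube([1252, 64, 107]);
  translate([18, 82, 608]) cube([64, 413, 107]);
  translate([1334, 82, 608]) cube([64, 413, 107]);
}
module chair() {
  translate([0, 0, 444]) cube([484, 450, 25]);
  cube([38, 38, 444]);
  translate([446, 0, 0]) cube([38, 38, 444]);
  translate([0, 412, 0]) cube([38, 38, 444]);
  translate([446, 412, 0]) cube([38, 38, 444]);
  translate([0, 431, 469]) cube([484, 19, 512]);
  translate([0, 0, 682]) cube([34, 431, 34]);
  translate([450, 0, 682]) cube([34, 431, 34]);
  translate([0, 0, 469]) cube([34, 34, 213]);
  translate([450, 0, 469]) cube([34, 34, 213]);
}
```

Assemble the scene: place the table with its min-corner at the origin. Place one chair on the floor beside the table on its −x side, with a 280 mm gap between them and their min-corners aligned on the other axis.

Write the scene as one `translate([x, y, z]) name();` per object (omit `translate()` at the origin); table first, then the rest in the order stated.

table();
translate([-764, 0, 0]) chair();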